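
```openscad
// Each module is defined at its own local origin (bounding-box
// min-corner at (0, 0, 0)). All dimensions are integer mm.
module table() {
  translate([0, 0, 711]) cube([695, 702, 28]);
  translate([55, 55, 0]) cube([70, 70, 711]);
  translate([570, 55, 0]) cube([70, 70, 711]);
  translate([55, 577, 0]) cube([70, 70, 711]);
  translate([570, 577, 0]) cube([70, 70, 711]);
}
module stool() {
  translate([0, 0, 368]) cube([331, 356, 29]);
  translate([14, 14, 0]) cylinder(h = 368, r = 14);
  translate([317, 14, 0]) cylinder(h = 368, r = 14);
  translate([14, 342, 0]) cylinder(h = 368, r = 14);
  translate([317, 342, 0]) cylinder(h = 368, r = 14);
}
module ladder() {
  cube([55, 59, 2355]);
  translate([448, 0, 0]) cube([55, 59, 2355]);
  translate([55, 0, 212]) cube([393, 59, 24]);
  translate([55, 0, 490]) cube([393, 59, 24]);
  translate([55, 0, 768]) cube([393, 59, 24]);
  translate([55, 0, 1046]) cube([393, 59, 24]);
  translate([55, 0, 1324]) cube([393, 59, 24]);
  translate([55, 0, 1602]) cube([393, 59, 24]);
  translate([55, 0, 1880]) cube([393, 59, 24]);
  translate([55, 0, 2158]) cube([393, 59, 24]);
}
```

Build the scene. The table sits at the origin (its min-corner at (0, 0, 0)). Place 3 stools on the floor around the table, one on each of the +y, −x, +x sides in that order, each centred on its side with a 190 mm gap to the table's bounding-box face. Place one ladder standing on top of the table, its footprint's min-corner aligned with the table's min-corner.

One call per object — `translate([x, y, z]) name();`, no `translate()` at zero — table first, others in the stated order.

table();
translate([182, 892, 0]) stool();
translate([-521, 173, 0]) stool();
translate([885, 173, 0]) stool();
translate([0, 0, 739]) ladder();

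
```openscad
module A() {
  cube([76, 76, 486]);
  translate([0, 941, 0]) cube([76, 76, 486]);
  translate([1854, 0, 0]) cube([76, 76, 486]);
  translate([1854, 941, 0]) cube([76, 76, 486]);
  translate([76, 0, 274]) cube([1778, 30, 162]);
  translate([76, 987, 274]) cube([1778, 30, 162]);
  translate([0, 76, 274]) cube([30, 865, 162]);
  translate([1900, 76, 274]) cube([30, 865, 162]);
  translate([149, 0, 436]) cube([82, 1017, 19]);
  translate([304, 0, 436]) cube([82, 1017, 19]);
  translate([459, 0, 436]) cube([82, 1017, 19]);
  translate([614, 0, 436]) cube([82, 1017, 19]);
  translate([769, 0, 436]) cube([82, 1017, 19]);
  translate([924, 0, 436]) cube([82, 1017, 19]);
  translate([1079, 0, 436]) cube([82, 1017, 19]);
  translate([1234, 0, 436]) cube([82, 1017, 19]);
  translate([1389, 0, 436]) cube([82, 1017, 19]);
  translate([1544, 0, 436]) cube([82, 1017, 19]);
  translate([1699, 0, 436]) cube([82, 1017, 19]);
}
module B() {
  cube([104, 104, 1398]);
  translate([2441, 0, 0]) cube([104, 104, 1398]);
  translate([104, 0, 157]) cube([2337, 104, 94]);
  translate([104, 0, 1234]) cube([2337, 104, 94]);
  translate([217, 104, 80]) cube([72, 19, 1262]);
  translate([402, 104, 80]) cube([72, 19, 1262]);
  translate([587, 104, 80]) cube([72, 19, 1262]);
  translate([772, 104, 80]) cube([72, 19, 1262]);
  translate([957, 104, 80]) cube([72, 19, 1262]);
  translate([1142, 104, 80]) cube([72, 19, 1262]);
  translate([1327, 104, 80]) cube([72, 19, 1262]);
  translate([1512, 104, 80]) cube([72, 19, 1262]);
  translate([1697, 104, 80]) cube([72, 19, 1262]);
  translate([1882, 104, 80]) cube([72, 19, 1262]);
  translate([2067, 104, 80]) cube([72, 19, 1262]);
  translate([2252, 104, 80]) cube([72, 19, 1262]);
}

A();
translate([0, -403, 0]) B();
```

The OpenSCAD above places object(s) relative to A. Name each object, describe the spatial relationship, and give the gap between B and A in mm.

A is a bed frame. B is a fence section. The fence section is on the floor beside the bed frame on its −y side. The gap between the fence section and the bed frame is 280 mm.

The fence section's nearest face is 280 mm from the bed frame's −y face.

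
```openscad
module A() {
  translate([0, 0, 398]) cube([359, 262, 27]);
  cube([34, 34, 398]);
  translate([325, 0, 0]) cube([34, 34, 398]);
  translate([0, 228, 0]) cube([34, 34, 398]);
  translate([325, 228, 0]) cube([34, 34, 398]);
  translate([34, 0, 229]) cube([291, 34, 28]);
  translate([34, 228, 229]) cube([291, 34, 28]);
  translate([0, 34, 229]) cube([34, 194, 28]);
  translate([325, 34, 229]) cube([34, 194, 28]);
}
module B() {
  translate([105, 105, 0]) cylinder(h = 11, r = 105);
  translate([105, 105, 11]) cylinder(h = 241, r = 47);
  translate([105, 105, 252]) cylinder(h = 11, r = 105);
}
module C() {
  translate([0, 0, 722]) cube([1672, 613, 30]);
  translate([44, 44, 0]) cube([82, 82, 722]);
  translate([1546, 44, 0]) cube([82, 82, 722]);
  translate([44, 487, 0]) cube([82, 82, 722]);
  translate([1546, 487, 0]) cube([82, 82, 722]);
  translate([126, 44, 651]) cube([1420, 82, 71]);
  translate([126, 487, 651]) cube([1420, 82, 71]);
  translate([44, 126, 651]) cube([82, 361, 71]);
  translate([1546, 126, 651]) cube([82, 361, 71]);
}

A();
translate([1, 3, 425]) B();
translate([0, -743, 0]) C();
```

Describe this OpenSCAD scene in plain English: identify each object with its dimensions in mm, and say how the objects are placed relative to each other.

A is a four-legged stool. The seat is 359×262 mm, 27 mm thick, top at z = 425 mm. It stands on four square legs, each 34×34 mm in cross-section, from z = 0 to the seat underside, each flush with a corner of the seat. Four stretchers, 34 mm wide and 28 mm tall, connect adjacent legs with their undersides at z = 229 mm, each running between the inner faces of the legs it joins and aligned with the legs' outer faces on the other axis.

B is a spool: two coaxial disc flanges of radius 105 mm and thickness 11 mm, joined by a core cylinder of radius 47 mm and height 241 mm. The lower flange rests on z = 0 and the three cylinders share a vertical axis.

C is a rectangular dining table. The top is 1672×613×30 mm with its upper surface at z = 752 mm. It stands on four 82×82 mm square legs, each inset 44 mm from the nearest pair of top edges, running from the floor to the underside of the top. Four apron rails, 82 mm thick and 71 mm tall, run between adjacent legs with their top edges flush with the underside of the top and their outer faces flush with the legs' outer faces.

The spool is on top of the stool. The table is on the floor beside the stool on its −y side.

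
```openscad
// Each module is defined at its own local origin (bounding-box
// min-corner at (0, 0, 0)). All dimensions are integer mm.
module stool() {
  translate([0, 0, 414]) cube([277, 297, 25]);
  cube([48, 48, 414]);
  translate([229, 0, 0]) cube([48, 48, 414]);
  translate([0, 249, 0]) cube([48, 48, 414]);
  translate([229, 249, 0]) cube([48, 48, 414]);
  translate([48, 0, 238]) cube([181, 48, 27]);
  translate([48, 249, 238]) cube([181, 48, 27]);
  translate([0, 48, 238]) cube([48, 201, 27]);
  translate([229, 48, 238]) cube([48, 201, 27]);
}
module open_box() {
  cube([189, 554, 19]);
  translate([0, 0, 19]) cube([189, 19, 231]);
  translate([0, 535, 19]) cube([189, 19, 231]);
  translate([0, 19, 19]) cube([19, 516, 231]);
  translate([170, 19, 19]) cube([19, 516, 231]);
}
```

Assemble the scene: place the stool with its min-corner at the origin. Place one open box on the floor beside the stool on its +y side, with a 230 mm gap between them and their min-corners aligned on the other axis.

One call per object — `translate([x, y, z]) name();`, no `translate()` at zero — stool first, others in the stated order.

stool();
translate([0, 527, 0]) open_box();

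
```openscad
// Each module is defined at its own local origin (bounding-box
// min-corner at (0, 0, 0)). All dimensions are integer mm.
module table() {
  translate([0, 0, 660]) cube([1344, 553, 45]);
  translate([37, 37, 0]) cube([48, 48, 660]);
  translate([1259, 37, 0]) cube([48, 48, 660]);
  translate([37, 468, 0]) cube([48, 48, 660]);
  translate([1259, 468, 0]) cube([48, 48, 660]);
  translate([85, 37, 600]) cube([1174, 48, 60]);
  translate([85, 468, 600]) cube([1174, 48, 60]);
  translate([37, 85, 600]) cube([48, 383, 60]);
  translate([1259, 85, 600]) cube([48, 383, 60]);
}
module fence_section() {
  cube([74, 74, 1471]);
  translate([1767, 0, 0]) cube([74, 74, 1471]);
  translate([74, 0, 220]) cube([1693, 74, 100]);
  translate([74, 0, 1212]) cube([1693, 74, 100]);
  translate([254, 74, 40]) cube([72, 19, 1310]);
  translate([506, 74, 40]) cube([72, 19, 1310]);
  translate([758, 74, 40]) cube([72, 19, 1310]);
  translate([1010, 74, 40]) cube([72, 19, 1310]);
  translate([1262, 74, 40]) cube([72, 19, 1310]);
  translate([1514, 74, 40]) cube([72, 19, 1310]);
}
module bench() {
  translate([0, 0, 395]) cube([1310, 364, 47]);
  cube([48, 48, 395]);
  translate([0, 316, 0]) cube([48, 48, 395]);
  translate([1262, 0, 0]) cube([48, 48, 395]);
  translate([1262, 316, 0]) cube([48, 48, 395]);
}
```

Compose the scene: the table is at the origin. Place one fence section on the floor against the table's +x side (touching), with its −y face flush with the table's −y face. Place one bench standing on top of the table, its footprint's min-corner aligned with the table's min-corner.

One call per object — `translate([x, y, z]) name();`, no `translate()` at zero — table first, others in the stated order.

table();
translate([1344, 0, 0]) fence_section();
translate([0, 0, 705]) bench();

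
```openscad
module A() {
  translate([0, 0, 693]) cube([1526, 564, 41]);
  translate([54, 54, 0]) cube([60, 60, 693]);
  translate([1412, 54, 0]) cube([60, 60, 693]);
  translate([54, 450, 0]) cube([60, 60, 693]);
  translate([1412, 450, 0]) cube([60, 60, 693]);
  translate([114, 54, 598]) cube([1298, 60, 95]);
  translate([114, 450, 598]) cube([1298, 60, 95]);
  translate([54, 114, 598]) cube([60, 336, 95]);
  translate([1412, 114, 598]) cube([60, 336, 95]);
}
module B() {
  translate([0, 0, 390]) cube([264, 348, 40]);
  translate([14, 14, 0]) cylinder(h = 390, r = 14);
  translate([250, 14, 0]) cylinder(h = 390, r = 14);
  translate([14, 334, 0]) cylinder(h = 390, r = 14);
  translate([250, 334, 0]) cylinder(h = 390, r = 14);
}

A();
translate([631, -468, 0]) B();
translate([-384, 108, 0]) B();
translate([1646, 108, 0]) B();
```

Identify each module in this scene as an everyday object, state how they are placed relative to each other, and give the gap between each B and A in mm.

Each stool's nearest face is 120 mm from the table's bounding box.

A is a table. B is a stool. Three stools sit around the table at the −y, −x, +x sides. The gap between each stool and the table is 120 mm.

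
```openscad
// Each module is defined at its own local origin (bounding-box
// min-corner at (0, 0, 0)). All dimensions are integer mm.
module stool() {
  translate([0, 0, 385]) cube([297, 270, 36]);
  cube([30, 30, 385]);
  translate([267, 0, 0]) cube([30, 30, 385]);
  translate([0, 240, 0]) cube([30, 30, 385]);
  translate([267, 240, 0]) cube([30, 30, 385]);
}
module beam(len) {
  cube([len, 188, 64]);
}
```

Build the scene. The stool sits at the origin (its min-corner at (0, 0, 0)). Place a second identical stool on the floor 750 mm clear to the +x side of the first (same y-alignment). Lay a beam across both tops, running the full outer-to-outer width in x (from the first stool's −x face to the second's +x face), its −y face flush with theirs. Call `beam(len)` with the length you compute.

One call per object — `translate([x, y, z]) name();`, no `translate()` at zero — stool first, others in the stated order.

stool();
translate([1047, 0, 0]) stool();
translate([0, 0, 421]) beam(1344);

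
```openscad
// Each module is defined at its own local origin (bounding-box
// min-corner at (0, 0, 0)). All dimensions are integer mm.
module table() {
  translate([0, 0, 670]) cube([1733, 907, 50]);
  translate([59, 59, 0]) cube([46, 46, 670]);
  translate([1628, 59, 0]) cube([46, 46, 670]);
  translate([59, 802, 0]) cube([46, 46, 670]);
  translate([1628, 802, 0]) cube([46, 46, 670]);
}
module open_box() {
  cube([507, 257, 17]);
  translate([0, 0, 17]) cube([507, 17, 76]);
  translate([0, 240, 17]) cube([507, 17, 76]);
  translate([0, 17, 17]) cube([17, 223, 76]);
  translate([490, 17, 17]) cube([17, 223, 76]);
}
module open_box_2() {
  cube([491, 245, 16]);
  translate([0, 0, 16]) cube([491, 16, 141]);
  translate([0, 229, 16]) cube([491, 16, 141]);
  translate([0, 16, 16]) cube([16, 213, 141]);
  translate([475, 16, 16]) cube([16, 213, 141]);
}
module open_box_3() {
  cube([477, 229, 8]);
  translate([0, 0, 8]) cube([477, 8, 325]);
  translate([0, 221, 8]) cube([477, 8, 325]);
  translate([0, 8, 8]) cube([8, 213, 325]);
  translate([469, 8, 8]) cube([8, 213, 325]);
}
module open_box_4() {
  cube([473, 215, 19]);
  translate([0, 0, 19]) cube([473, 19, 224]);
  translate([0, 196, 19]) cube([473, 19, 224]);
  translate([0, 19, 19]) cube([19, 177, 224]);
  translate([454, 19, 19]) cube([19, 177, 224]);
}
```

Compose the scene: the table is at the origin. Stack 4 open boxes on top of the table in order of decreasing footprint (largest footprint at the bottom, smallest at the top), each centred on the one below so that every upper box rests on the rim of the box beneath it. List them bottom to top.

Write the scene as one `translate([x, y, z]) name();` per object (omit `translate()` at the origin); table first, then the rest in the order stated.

table();
translate([613, 325, 720]) open_box();
translate([621, 331, 813]) open_box_2();
translate([628, 339, 970]) open_box_3();
translate([630, 346, 1303]) open_box_4();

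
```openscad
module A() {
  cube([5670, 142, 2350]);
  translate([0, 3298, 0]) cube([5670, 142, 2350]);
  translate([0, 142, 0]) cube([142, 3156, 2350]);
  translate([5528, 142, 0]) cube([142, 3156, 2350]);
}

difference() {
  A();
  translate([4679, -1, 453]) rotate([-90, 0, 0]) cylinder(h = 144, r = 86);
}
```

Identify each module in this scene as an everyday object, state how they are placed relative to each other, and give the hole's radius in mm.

The subtracted cylinder has r = 86 mm.

A is a house frame. The house frame has a circular hole through its front wall. The hole's radius is 86 mm.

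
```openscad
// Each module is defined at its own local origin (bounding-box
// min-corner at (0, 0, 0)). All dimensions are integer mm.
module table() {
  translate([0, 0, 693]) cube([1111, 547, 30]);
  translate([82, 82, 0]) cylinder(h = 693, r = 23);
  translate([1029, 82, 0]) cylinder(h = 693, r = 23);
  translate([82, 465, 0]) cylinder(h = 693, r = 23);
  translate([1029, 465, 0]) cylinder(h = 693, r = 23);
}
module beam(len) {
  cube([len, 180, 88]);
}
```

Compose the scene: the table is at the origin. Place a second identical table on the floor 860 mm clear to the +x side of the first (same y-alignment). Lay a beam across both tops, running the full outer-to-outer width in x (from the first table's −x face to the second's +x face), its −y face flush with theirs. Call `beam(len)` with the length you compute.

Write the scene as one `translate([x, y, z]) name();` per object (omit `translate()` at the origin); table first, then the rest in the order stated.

table();
translate([1971, 0, 0]) table();
translate([0, 0, 723]) beam(3082);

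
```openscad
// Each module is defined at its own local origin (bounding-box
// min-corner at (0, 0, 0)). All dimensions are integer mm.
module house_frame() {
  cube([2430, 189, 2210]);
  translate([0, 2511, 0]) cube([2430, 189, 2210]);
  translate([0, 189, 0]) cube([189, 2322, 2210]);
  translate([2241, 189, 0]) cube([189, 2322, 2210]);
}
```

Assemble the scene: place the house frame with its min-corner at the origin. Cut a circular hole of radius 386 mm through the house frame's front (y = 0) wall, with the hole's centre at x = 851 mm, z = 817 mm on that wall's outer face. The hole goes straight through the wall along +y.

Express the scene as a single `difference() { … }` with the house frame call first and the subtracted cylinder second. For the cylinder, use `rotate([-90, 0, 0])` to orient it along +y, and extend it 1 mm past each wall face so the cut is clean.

difference() {
  house_frame();
  translate([851, -1, 817]) rotate([-90, 0, 0]) cylinder(h = 191, r = 386);
}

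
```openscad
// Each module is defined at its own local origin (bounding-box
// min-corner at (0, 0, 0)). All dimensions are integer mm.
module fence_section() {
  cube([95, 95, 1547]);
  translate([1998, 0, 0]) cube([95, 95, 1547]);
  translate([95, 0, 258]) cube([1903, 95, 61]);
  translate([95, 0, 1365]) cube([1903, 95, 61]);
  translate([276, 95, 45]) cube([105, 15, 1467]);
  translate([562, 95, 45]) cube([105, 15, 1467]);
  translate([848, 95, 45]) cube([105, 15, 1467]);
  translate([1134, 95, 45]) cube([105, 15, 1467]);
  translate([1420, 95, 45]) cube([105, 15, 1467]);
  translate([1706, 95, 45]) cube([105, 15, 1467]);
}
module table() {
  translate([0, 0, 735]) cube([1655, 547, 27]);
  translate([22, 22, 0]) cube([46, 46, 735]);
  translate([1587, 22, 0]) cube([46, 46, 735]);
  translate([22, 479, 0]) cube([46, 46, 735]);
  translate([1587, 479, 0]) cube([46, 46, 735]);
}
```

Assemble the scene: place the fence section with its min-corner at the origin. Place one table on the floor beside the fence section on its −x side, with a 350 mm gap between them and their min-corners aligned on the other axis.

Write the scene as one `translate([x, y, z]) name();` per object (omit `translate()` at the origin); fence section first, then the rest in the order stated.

fence_section();
translate([-2005, 0, 0]) table();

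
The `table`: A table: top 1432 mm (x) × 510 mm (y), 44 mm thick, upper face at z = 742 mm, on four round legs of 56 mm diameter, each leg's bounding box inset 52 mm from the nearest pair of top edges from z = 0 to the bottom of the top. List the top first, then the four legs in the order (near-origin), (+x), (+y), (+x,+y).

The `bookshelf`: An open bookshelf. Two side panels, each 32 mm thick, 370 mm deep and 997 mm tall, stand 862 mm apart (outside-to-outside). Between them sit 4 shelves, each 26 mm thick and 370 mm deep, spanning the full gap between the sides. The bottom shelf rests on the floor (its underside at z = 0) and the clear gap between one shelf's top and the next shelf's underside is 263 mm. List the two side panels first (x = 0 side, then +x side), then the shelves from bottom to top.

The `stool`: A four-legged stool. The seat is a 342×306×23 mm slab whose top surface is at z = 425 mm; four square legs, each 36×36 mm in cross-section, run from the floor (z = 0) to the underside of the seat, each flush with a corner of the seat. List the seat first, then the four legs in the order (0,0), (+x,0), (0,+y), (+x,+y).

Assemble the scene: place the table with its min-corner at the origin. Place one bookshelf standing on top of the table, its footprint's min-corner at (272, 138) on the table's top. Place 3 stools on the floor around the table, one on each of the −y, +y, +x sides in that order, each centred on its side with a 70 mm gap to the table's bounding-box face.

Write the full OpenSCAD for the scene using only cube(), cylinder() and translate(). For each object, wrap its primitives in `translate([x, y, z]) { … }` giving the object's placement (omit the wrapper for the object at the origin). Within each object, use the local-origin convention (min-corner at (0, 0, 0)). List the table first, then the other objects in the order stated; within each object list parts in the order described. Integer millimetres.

translate([0, 0, 698]) cube([1432, 510, 44]);
translate([80, 80, 0]) cylinder(h = 698, r = 28);
translate([1352, 80, 0]) cylinder(h = 698, r = 28);
translate([80, 430, 0]) cylinder(h = 698, r = 28);
translate([1352, 430, 0]) cylinder(h = 698, r = 28);
translate([272, 138, 742]) {
  cube([32, 370, 997]);
  translate([830, 0, 0]) cube([32, 370, 997]);
  translate([32, 0, 0]) cube([798, 370, 26]);
  translate([32, 0, 289]) cube([798, 370, 26]);
  translate([32, 0, 578]) cube([798, 370, 26]);
  translate([32, 0, 867]) cube([798, 370, 26]);
}
translate([545, -376, 0]) {
  translate([0, 0, 402]) cube([342, 306, 23]);
  cube([36, 36, 402]);
  translate([306, 0, 0]) cube([36, 36, 402]);
  translate([0, 270, 0]) cube([36, 36, 402]);
  translate([306, 270, 0]) cube([36, 36, 402]);
}
translate([545, 580, 0]) {
  translate([0, 0, 402]) cube([342, 306, 23]);
  cube([36, 36, 402]);
  translate([306, 0, 0]) cube([36, 36, 402]);
  translate([0, 270, 0]) cube([36, 36, 402]);
  translate([306, 270, 0]) cube([36, 36, 402]);
}
translate([1502, 102, 0]) {
  translate([0, 0, 402]) cube([342, 306, 23]);
  cube([36, 36, 402]);
  translate([306, 0, 0]) cube([36, 36, 402]);
  translate([0, 270, 0]) cube([36, 36, 402]);
  translate([306, 270, 0]) cube([36, 36, 402]);
}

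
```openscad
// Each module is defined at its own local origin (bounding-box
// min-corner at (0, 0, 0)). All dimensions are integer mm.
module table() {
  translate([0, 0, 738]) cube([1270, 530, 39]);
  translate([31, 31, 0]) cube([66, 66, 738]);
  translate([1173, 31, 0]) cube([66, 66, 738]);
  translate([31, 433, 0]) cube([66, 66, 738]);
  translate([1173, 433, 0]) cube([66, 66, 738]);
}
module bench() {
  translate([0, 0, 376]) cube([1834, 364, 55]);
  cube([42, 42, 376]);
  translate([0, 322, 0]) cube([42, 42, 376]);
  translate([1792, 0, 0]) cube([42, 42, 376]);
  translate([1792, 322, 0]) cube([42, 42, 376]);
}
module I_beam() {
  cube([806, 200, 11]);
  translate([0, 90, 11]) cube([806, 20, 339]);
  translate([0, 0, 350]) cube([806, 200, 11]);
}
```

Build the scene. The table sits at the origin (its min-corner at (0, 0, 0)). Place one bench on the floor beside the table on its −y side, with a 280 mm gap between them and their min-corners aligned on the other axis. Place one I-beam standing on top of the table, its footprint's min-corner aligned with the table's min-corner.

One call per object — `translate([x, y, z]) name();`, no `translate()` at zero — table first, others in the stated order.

table();
translate([0, -644, 0]) bench();
translate([0, 0, 777]) I_beam();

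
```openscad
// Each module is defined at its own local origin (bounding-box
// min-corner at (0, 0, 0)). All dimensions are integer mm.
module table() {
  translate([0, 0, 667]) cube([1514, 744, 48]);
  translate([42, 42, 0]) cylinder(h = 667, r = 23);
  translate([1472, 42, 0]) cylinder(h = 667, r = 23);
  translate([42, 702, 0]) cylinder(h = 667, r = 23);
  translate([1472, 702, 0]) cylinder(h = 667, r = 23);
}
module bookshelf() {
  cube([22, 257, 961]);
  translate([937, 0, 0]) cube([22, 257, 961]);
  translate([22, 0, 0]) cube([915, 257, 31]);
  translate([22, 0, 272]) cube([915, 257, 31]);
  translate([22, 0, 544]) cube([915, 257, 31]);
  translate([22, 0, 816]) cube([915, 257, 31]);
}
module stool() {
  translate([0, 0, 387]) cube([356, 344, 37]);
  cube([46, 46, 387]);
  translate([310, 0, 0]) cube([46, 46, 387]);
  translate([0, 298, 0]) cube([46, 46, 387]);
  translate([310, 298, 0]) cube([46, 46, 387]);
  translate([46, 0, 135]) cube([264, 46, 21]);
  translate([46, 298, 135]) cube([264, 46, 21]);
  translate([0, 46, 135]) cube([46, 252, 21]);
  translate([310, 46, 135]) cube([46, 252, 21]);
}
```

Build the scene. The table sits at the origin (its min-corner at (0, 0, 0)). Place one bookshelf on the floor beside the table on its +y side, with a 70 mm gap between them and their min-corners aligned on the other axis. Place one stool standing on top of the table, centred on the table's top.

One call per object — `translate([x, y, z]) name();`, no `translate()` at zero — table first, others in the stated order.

table();
translate([0, 814, 0]) bookshelf();
translate([579, 200, 715]) stool();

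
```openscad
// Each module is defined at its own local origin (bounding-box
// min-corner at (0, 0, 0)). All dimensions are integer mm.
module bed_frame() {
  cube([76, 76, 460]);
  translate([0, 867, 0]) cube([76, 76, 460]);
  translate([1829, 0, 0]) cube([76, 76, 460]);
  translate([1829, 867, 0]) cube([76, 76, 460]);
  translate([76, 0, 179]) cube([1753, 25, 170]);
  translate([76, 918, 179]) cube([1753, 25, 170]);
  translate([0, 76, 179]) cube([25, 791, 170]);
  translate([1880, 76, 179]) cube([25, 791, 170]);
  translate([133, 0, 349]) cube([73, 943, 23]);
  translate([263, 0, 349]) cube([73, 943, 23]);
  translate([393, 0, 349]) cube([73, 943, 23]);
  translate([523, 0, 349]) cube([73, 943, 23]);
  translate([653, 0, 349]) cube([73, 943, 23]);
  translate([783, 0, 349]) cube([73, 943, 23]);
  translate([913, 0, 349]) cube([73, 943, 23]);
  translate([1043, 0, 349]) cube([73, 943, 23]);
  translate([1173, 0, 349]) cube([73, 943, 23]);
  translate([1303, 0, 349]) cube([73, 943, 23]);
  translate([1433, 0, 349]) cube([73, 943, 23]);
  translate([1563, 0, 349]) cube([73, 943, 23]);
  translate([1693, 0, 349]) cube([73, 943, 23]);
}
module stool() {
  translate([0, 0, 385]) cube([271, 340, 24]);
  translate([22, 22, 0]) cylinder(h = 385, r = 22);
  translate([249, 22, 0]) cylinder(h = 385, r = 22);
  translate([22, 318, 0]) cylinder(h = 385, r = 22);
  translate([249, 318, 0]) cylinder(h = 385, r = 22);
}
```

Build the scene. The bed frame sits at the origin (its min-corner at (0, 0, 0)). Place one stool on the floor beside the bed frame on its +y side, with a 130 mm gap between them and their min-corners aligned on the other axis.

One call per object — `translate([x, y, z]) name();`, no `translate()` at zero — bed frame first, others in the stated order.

bed_frame();
translate([0, 1073, 0]) stool();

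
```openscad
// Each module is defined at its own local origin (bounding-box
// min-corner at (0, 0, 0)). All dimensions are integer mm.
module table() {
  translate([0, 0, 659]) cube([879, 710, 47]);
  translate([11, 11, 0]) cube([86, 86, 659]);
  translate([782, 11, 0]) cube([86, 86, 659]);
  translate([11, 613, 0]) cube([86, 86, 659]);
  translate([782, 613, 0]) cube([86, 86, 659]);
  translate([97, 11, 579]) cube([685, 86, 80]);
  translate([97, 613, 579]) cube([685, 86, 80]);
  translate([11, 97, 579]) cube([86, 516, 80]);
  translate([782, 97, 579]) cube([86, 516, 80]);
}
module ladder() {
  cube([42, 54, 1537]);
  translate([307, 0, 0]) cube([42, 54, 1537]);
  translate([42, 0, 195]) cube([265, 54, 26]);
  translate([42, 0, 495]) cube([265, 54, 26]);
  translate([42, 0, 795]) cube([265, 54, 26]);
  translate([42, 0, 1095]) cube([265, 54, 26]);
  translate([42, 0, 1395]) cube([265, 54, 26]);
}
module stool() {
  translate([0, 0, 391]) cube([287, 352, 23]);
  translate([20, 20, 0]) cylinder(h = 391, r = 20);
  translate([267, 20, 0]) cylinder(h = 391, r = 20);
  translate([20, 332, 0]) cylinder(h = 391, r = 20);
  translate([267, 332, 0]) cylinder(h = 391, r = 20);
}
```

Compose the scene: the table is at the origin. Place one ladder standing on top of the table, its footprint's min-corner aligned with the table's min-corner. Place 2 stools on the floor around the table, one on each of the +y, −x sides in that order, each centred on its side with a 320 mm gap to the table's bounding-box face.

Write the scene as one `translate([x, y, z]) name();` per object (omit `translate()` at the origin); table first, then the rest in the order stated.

table();
translate([0, 0, 706]) ladder();
translate([296, 1030, 0]) stool();
translate([-607, 179, 0]) stool();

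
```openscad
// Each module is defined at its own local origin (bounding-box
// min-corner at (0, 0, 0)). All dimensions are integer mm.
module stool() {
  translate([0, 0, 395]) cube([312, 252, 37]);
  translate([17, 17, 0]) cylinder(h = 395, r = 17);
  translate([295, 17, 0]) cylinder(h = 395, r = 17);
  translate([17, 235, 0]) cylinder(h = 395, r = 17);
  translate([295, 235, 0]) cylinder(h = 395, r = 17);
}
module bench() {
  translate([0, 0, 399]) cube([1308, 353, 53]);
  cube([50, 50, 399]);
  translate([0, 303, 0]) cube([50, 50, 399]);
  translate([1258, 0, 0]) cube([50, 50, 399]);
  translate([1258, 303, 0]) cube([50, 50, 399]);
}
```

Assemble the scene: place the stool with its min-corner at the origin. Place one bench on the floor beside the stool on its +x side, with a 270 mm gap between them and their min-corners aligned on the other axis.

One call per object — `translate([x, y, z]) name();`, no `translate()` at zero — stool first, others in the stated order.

stool();
translate([582, 0, 0]) bench();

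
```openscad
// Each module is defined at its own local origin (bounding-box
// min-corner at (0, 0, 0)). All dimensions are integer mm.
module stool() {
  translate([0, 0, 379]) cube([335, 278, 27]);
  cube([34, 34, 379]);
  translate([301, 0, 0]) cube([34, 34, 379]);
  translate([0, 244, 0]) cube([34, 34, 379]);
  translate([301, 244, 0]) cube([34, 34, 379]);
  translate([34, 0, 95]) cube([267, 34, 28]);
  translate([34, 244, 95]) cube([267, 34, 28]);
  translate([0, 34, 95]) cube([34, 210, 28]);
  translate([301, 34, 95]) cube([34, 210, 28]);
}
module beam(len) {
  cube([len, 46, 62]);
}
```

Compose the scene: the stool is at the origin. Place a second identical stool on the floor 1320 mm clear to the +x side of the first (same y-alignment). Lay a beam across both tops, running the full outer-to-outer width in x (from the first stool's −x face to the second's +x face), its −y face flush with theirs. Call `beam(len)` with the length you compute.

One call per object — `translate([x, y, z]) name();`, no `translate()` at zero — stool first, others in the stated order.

stool();
translate([1655, 0, 0]) stool();
translate([0, 0, 406]) beam(1990);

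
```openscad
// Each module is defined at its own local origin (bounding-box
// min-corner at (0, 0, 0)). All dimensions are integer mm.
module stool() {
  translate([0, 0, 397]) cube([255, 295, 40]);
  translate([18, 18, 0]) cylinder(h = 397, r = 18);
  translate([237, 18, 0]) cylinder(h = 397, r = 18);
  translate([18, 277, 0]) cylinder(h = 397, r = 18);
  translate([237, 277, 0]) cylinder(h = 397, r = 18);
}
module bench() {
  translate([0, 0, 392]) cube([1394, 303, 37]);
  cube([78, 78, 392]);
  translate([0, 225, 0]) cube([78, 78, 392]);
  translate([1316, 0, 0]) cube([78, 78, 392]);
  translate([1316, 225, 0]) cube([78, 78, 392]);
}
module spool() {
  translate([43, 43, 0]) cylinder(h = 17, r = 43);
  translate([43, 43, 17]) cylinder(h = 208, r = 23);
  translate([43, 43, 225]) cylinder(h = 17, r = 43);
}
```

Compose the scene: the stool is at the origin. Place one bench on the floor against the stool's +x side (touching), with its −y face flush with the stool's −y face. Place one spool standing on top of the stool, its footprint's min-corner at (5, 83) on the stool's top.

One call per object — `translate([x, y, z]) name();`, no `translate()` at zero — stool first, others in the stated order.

stool();
translate([255, 0, 0]) bench();
translate([5, 83, 437]) spool();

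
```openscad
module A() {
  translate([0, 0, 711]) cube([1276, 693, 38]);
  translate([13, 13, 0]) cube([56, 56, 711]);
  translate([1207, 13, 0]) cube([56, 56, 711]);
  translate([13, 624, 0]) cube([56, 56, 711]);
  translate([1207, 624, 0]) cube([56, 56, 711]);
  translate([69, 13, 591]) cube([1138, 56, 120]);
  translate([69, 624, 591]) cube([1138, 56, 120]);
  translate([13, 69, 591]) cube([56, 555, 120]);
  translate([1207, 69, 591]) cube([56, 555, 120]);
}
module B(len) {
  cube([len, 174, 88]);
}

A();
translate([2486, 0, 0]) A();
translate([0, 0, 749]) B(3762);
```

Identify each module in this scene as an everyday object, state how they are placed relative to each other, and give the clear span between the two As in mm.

Second table starts at x = 2486; first ends at x = 1276; clear span = 2486 − 1276 = 1210 mm.

A is a table. B is a beam. A beam spans the tops of two tables. The clear span between the two tables is 1210 mm.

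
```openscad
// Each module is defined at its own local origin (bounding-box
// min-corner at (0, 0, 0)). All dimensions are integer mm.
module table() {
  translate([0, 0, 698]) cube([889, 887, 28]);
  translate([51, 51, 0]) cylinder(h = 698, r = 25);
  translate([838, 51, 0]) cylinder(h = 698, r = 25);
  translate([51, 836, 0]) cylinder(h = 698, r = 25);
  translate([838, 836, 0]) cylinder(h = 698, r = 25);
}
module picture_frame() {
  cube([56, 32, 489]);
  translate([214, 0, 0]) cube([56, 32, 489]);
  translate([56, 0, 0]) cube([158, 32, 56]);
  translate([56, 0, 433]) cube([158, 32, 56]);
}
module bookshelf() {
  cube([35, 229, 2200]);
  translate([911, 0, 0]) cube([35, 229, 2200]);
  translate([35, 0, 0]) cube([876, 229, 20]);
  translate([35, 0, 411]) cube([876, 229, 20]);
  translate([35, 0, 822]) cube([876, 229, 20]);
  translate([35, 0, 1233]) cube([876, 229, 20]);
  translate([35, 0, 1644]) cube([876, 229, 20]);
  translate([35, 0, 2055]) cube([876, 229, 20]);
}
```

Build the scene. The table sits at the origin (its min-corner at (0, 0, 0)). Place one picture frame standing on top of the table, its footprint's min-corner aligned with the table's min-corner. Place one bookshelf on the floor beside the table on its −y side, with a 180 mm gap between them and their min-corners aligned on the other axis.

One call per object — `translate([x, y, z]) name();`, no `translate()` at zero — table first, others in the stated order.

table();
translate([0, 0, 726]) picture_frame();
translate([0, -409, 0]) bookshelf();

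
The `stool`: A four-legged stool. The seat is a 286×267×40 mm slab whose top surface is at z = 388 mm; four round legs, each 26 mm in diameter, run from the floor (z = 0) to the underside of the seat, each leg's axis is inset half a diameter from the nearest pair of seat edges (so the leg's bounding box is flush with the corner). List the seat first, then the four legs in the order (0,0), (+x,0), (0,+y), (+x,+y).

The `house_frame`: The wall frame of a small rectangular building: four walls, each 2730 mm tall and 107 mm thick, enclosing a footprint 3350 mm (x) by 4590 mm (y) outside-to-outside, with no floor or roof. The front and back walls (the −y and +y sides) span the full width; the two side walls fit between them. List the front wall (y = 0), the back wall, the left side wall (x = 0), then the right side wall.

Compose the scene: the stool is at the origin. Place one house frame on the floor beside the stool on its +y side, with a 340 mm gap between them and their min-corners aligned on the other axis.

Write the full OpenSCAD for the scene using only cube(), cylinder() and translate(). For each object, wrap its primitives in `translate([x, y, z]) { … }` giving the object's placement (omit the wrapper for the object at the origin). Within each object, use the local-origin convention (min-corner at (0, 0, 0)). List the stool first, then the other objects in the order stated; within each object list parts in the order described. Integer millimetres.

translate([0, 0, 348]) cube([286, 267, 40]);
translate([13, 13, 0]) cylinder(h = 348, r = 13);
translate([273, 13, 0]) cylinder(h = 348, r = 13);
translate([13, 254, 0]) cylinder(h = 348, r = 13);
translate([273, 254, 0]) cylinder(h = 348, r = 13);
translate([0, 607, 0]) {
  cube([3350, 107, 2730]);
  translate([0, 4483, 0]) cube([3350, 107, 2730]);
  translate([0, 107, 0]) cube([107, 4376, 2730]);
  translate([3243, 107, 0]) cube([107, 4376, 2730]);
}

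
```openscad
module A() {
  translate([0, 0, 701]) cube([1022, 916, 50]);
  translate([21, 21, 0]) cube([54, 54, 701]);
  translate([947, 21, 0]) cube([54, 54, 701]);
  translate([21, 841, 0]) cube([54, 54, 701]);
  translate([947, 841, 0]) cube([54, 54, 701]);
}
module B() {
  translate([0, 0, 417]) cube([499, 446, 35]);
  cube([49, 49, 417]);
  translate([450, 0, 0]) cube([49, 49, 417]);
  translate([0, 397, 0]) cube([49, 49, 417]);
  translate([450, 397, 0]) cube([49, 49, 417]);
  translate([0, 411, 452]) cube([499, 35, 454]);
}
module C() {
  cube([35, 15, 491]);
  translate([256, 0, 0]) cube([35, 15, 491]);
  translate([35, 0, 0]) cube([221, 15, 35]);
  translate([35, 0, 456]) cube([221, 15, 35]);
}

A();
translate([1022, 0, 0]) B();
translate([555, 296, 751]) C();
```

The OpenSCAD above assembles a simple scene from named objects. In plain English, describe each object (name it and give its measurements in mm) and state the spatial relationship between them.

A is a table: top 1022 mm (x) × 916 mm (y), 50 mm thick, upper face at z = 751 mm, on four 54×54 mm square legs, each inset 21 mm from the nearest pair of top edges, running from z = 0 to the bottom of the top.

B is a chair: 499×446 mm seat, 35 mm thick, top at z = 452 mm, on four 49 mm square corner legs flush with the seat edges. A 35 mm thick backrest slab spans the full seat width, extending 454 mm above the seat top, its back face flush with the seat's +y edge.

C is a picture frame with a 221×421 mm rectangular opening (x by z) and a uniform 35 mm border on every side. Frame depth is 15 mm along y. It is built from two vertical stiles running the full outside height and two horizontal rails spanning the gap between the stiles.

The chair is against the table's +x side, with their −y faces flush. The picture frame is on top of the table.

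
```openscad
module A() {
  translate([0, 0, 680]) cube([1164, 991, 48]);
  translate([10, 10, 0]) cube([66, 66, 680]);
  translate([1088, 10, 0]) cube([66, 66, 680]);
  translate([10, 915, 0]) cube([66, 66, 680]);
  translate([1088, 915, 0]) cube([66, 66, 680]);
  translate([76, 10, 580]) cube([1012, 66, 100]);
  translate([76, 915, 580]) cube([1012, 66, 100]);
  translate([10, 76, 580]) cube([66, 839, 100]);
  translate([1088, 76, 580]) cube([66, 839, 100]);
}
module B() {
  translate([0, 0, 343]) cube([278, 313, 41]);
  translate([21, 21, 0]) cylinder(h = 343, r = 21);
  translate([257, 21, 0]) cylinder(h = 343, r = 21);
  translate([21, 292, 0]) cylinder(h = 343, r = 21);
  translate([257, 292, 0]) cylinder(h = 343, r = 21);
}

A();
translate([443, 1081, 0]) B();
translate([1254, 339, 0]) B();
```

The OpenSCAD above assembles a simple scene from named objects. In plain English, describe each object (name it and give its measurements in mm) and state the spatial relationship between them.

A is a table with a 1164×991 mm rectangular top, 48 mm thick, top surface at z = 728 mm, supported by four 66×66 mm square legs, each inset 10 mm from the nearest pair of top edges, running from the floor. Four apron rails, 66 mm thick and 100 mm tall, run between adjacent legs with their top edges flush with the underside of the top and their outer faces flush with the legs' outer faces.

B is a four-legged stool. The seat is a 278×313×41 mm slab whose top surface is at z = 384 mm; four round legs, each 42 mm in diameter, run from the floor (z = 0) to the underside of the seat, each leg's axis is inset half a diameter from the nearest pair of seat edges (so the leg's bounding box is flush with the corner).

Two stools sit around the table at the +y, +x sides.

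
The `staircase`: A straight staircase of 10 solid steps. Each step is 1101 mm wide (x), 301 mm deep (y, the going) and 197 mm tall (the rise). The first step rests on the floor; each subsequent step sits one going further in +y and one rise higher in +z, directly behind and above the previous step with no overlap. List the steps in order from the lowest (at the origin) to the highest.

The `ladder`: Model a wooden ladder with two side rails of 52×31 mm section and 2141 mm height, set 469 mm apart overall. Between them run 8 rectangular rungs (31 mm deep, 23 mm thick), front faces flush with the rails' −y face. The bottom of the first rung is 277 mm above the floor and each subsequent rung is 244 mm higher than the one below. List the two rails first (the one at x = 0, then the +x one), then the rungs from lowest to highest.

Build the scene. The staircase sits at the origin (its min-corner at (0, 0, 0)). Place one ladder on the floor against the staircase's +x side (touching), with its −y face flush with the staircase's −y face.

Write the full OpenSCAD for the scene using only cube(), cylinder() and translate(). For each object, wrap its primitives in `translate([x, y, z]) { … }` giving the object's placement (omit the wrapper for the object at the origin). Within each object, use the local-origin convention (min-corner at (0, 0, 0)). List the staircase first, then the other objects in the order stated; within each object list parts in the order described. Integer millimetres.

cube([1101, 301, 197]);
translate([0, 301, 197]) cube([1101, 301, 197]);
translate([0, 602, 394]) cube([1101, 301, 197]);
translate([0, 903, 591]) cube([1101, 301, 197]);
translate([0, 1204, 788]) cube([1101, 301, 197]);
translate([0, 1505, 985]) cube([1101, 301, 197]);
translate([0, 1806, 1182]) cube([1101, 301, 197]);
translate([0, 2107, 1379]) cube([1101, 301, 197]);
translate([0, 2408, 1576]) cube([1101, 301, 197]);
translate([0, 2709, 1773]) cube([1101, 301, 197]);
translate([1101, 0, 0]) {
  cube([52, 31, 2141]);
  translate([417, 0, 0]) cube([52, 31, 2141]);
  translate([52, 0, 277]) cube([365, 31, 23]);
  translate([52, 0, 521]) cube([365, 31, 23]);
  translate([52, 0, 765]) cube([365, 31, 23]);
  translate([52, 0, 1009]) cube([365, 31, 23]);
  translate([52, 0, 1253]) cube([365, 31, 23]);
  translate([52, 0, 1497]) cube([365, 31, 23]);
  translate([52, 0, 1741]) cube([365, 31, 23]);
  translate([52, 0, 1985]) cube([365, 31, 23]);
}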